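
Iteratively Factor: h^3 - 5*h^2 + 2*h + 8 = (h - 4)*(h^2 - h - 2) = (h - 4)*(h - 2)*(h + 1)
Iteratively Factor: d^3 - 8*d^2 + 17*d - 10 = (d - 1)*(d^2 - 7*d + 10) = (d - 2)*(d - 1)*(d - 5)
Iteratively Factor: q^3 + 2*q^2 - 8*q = (q - 2)*(q^2 + 4*q) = q*(q - 2)*(q + 4)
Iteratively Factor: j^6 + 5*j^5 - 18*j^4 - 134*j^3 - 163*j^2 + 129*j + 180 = (j - 1)*(j^5 + 6*j^4 - 12*j^3 - 146*j^2 - 309*j - 180) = (j - 1)*(j + 3)*(j^4 + 3*j^3 - 21*j^2 - 83*j - 60) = (j - 5)*(j - 1)*(j + 3)*(j^3 + 8*j^2 + 19*j + 12) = (j - 5)*(j - 1)*(j + 1)*(j + 3)*(j^2 + 7*j + 12) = (j - 5)*(j - 1)*(j + 1)*(j + 3)^2*(j + 4)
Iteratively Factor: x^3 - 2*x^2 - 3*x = (x + 1)*(x^2 - 3*x) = (x - 3)*(x + 1)*(x)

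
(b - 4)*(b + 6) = b^2 + 2*b - 24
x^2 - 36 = (x - 6)*(x + 6)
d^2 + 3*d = d*(d + 3)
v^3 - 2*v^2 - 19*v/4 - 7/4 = (v - 7/2)*(v + 1/2)*(v + 1)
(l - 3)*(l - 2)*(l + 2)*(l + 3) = l^4 - 13*l^2 + 36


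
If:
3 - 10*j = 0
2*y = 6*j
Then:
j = 3/10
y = 9/10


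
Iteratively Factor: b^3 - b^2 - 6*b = (b + 2)*(b^2 - 3*b) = (b - 3)*(b + 2)*(b)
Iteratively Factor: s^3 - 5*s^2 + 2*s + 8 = (s + 1)*(s^2 - 6*s + 8) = (s - 4)*(s + 1)*(s - 2)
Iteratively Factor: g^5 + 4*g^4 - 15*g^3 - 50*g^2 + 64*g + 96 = (g + 1)*(g^4 + 3*g^3 - 18*g^2 - 32*g + 96) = (g - 2)*(g + 1)*(g^3 + 5*g^2 - 8*g - 48) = (g - 3)*(g - 2)*(g + 1)*(g^2 + 8*g + 16) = (g - 3)*(g - 2)*(g + 1)*(g + 4)*(g + 4)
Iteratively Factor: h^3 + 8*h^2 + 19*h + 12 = (h + 1)*(h^2 + 7*h + 12) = (h + 1)*(h + 4)*(h + 3)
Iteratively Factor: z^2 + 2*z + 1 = (z + 1)*(z + 1)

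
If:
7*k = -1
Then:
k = -1/7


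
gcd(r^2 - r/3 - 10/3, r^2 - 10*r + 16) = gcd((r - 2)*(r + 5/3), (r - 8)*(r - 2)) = r - 2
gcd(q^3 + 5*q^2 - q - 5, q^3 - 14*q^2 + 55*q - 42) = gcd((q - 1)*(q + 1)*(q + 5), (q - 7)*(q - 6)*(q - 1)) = q - 1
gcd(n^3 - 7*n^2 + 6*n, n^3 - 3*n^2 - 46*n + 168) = n - 6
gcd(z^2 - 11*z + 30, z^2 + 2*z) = 1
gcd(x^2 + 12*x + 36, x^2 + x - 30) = x + 6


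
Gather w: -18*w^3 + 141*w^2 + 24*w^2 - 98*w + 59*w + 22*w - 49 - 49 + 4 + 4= -18*w^3 + 165*w^2 - 17*w - 90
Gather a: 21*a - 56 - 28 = 21*a - 84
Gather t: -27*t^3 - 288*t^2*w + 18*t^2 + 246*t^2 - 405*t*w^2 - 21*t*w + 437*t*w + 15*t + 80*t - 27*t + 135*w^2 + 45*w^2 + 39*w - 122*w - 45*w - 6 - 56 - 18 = -27*t^3 + t^2*(264 - 288*w) + t*(-405*w^2 + 416*w + 68) + 180*w^2 - 128*w - 80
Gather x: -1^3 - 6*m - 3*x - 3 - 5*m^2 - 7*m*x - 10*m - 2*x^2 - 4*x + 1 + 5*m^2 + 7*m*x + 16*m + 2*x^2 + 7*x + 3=0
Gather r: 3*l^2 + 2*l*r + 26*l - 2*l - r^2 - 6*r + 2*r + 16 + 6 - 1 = 3*l^2 + 24*l - r^2 + r*(2*l - 4) + 21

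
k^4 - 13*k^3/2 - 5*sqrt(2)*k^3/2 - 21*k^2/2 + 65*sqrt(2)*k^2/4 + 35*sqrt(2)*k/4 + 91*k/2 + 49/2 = (k - 7)*(k + 1/2)*(k - 7*sqrt(2)/2)*(k + sqrt(2))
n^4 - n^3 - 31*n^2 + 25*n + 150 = (n - 5)*(n - 3)*(n + 2)*(n + 5)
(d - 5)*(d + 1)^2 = d^3 - 3*d^2 - 9*d - 5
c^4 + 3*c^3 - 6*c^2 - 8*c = c*(c - 2)*(c + 1)*(c + 4)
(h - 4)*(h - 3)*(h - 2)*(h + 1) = h^4 - 8*h^3 + 17*h^2 + 2*h - 24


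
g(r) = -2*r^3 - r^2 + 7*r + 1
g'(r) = -6*r^2 - 2*r + 7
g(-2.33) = 4.56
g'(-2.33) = -20.91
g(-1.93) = -1.86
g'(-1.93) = -11.49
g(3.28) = -57.37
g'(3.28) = -64.11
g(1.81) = -1.47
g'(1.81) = -16.28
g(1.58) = 1.67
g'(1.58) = -11.14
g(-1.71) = -3.89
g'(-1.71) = -7.12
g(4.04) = -118.92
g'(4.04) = -99.01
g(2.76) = -29.35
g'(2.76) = -44.23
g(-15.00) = 6421.00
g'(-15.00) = -1313.00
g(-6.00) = 355.00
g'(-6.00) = -197.00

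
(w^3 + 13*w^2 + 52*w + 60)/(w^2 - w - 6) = (w^2 + 11*w + 30)/(w - 3)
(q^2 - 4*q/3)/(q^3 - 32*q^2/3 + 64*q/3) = (3*q - 4)/(3*q^2 - 32*q + 64)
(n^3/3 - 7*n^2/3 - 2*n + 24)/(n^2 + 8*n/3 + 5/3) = (n^3 - 7*n^2 - 6*n + 72)/(3*n^2 + 8*n + 5)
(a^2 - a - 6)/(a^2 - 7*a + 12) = (a + 2)/(a - 4)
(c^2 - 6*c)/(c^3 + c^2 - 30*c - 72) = c/(c^2 + 7*c + 12)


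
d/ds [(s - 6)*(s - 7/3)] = 2*s - 25/3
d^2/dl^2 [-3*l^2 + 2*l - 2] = -6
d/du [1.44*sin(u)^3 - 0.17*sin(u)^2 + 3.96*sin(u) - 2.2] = (4.32*sin(u)^2 - 0.34*sin(u) + 3.96)*cos(u)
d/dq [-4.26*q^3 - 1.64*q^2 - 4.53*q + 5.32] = -12.78*q^2 - 3.28*q - 4.53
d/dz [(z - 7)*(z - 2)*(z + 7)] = 3*z^2 - 4*z - 49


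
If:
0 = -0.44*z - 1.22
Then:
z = -2.77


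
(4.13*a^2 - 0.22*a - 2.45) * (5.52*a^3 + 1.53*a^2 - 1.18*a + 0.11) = 22.7976*a^5 + 5.1045*a^4 - 18.734*a^3 - 3.0346*a^2 + 2.8668*a - 0.2695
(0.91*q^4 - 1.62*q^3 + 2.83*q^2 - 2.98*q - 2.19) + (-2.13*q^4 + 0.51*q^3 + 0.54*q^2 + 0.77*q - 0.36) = -1.22*q^4 - 1.11*q^3 + 3.37*q^2 - 2.21*q - 2.55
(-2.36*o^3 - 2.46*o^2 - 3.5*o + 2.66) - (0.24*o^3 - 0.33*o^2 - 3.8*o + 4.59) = -2.6*o^3 - 2.13*o^2 + 0.3*o - 1.93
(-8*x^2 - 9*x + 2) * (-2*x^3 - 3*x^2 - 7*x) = 16*x^5 + 42*x^4 + 79*x^3 + 57*x^2 - 14*x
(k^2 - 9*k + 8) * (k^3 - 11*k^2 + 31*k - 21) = k^5 - 20*k^4 + 138*k^3 - 388*k^2 + 437*k - 168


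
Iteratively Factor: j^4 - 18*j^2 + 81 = (j + 3)*(j^3 - 3*j^2 - 9*j + 27) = (j - 3)*(j + 3)*(j^2 - 9) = (j - 3)*(j + 3)^2*(j - 3)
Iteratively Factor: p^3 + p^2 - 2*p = (p)*(p^2 + p - 2) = p*(p - 1)*(p + 2)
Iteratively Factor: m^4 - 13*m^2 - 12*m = (m - 4)*(m^3 + 4*m^2 + 3*m) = (m - 4)*(m + 3)*(m^2 + m) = m*(m - 4)*(m + 3)*(m + 1)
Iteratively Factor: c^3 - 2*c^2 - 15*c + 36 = (c - 3)*(c^2 + c - 12) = (c - 3)^2*(c + 4)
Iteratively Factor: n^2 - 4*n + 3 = (n - 3)*(n - 1)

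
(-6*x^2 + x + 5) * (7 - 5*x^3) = 30*x^5 - 5*x^4 - 25*x^3 - 42*x^2 + 7*x + 35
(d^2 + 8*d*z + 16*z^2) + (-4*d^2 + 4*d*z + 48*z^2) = -3*d^2 + 12*d*z + 64*z^2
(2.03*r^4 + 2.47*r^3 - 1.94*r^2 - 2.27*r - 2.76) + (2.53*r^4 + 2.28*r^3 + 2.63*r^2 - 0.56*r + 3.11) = 4.56*r^4 + 4.75*r^3 + 0.69*r^2 - 2.83*r + 0.35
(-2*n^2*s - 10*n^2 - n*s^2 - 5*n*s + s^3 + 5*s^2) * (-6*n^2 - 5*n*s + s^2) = 12*n^4*s + 60*n^4 + 16*n^3*s^2 + 80*n^3*s - 3*n^2*s^3 - 15*n^2*s^2 - 6*n*s^4 - 30*n*s^3 + s^5 + 5*s^4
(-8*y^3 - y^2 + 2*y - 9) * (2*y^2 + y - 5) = -16*y^5 - 10*y^4 + 43*y^3 - 11*y^2 - 19*y + 45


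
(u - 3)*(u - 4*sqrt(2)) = u^2 - 4*sqrt(2)*u - 3*u + 12*sqrt(2)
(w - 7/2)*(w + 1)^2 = w^3 - 3*w^2/2 - 6*w - 7/2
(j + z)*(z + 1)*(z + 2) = j*z^2 + 3*j*z + 2*j + z^3 + 3*z^2 + 2*z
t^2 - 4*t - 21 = (t - 7)*(t + 3)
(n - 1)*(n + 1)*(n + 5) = n^3 + 5*n^2 - n - 5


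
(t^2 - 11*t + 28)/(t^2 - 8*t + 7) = (t - 4)/(t - 1)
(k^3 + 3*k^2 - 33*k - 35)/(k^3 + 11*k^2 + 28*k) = (k^2 - 4*k - 5)/(k*(k + 4))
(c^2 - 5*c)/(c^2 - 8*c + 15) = c/(c - 3)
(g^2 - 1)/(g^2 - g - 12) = (1 - g^2)/(-g^2 + g + 12)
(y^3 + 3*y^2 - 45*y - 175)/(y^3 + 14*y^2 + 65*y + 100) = (y - 7)/(y + 4)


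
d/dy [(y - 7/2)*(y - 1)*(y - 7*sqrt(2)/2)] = 3*y^2 - 7*sqrt(2)*y - 9*y + 7/2 + 63*sqrt(2)/4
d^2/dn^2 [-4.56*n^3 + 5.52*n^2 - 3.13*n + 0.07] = 11.04 - 27.36*n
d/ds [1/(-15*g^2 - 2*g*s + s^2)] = 2*(g - s)/(15*g^2 + 2*g*s - s^2)^2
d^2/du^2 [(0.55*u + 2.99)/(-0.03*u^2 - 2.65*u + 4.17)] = (-(0.06*u + 2.65)*(0.12*u + 5.3)*(0.55*u + 2.99) + (0.099*u + 3.0944)*(0.03*u^2 + 2.65*u - 4.17))/(0.03*u^2 + 2.65*u - 4.17)^3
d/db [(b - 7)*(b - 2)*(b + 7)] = 3*b^2 - 4*b - 49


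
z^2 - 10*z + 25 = (z - 5)^2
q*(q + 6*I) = q^2 + 6*I*q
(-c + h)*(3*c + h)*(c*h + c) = -3*c^3*h - 3*c^3 + 2*c^2*h^2 + 2*c^2*h + c*h^3 + c*h^2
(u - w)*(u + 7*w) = u^2 + 6*u*w - 7*w^2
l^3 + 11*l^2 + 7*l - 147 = (l - 3)*(l + 7)^2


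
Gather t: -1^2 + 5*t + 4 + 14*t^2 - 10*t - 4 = 14*t^2 - 5*t - 1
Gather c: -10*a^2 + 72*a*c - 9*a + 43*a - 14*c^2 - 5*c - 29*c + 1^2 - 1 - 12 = -10*a^2 + 34*a - 14*c^2 + c*(72*a - 34) - 12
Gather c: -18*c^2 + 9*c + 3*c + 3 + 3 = -18*c^2 + 12*c + 6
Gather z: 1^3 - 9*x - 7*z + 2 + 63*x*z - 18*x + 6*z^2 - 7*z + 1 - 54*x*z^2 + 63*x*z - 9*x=-36*x + z^2*(6 - 54*x) + z*(126*x - 14) + 4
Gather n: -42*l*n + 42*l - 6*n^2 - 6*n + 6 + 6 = 42*l - 6*n^2 + n*(-42*l - 6) + 12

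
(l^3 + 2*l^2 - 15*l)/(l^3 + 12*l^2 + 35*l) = (l - 3)/(l + 7)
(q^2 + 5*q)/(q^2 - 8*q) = (q + 5)/(q - 8)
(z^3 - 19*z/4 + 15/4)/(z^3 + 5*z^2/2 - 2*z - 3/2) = (4*z^2 + 4*z - 15)/(2*(2*z^2 + 7*z + 3))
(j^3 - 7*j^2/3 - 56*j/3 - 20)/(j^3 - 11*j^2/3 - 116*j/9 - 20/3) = 3*(j + 2)/(3*j + 2)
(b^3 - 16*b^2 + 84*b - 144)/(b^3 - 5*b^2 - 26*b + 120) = (b - 6)/(b + 5)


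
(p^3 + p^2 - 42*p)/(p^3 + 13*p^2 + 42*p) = (p - 6)/(p + 6)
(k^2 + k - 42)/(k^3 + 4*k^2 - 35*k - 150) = (k + 7)/(k^2 + 10*k + 25)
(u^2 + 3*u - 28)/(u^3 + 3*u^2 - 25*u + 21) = (u - 4)/(u^2 - 4*u + 3)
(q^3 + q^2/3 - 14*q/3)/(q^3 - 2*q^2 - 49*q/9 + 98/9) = 3*q/(3*q - 7)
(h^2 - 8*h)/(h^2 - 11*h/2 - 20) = 2*h/(2*h + 5)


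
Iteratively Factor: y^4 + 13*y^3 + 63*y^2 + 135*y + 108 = (y + 3)*(y^3 + 10*y^2 + 33*y + 36) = (y + 3)^2*(y^2 + 7*y + 12) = (y + 3)^3*(y + 4)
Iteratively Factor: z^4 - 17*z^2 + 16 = (z + 4)*(z^3 - 4*z^2 - z + 4) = (z - 1)*(z + 4)*(z^2 - 3*z - 4) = (z - 1)*(z + 1)*(z + 4)*(z - 4)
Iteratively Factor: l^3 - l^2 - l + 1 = (l - 1)*(l^2 - 1) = (l - 1)*(l + 1)*(l - 1)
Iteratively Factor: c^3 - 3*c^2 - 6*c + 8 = (c - 4)*(c^2 + c - 2) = (c - 4)*(c + 2)*(c - 1)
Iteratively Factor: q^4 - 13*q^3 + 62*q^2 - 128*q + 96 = (q - 2)*(q^3 - 11*q^2 + 40*q - 48) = (q - 4)*(q - 2)*(q^2 - 7*q + 12) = (q - 4)*(q - 3)*(q - 2)*(q - 4)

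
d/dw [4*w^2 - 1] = 8*w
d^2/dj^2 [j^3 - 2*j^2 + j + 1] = 6*j - 4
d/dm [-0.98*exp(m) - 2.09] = -0.98*exp(m)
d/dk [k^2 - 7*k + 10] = 2*k - 7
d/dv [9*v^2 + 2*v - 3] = 18*v + 2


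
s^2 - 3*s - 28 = (s - 7)*(s + 4)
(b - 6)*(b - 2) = b^2 - 8*b + 12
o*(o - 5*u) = o^2 - 5*o*u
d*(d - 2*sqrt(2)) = d^2 - 2*sqrt(2)*d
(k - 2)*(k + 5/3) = k^2 - k/3 - 10/3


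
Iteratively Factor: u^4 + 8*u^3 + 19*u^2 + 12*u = (u)*(u^3 + 8*u^2 + 19*u + 12) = u*(u + 1)*(u^2 + 7*u + 12) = u*(u + 1)*(u + 4)*(u + 3)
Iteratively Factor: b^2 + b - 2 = (b + 2)*(b - 1)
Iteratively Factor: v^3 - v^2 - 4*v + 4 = (v - 2)*(v^2 + v - 2) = (v - 2)*(v - 1)*(v + 2)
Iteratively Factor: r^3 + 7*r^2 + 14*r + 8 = (r + 1)*(r^2 + 6*r + 8) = (r + 1)*(r + 4)*(r + 2)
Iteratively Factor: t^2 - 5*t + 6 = (t - 2)*(t - 3)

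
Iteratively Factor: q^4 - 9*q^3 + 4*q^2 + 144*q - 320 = (q - 4)*(q^3 - 5*q^2 - 16*q + 80) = (q - 4)^2*(q^2 - q - 20) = (q - 5)*(q - 4)^2*(q + 4)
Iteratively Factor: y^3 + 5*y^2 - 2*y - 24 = (y + 3)*(y^2 + 2*y - 8) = (y - 2)*(y + 3)*(y + 4)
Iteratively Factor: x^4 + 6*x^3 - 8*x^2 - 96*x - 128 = (x - 4)*(x^3 + 10*x^2 + 32*x + 32) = (x - 4)*(x + 2)*(x^2 + 8*x + 16) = (x - 4)*(x + 2)*(x + 4)*(x + 4)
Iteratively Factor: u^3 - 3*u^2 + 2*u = (u)*(u^2 - 3*u + 2) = u*(u - 2)*(u - 1)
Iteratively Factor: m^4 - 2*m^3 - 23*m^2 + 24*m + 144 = (m + 3)*(m^3 - 5*m^2 - 8*m + 48) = (m + 3)^2*(m^2 - 8*m + 16) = (m - 4)*(m + 3)^2*(m - 4)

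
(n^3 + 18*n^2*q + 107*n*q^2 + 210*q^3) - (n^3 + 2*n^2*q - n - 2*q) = 16*n^2*q + 107*n*q^2 + n + 210*q^3 + 2*q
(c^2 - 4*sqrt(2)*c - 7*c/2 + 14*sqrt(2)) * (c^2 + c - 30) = c^4 - 4*sqrt(2)*c^3 - 5*c^3/2 - 67*c^2/2 + 10*sqrt(2)*c^2 + 105*c + 134*sqrt(2)*c - 420*sqrt(2)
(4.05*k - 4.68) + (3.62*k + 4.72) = 7.67*k + 0.04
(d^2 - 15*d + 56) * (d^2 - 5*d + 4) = d^4 - 20*d^3 + 135*d^2 - 340*d + 224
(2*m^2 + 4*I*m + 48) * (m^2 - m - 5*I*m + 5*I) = 2*m^4 - 2*m^3 - 6*I*m^3 + 68*m^2 + 6*I*m^2 - 68*m - 240*I*m + 240*I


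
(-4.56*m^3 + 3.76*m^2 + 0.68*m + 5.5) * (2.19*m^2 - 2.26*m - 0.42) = -9.9864*m^5 + 18.54*m^4 - 5.0932*m^3 + 8.929*m^2 - 12.7156*m - 2.31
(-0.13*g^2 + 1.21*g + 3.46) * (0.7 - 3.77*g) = 0.4901*g^3 - 4.6527*g^2 - 12.1972*g + 2.422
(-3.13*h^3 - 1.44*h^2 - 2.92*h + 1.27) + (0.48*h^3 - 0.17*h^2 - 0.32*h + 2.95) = -2.65*h^3 - 1.61*h^2 - 3.24*h + 4.22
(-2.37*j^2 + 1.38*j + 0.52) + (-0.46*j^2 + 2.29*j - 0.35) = -2.83*j^2 + 3.67*j + 0.17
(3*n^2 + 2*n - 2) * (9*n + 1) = 27*n^3 + 21*n^2 - 16*n - 2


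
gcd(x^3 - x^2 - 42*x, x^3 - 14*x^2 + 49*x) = x^2 - 7*x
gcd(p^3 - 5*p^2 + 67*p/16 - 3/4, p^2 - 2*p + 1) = 1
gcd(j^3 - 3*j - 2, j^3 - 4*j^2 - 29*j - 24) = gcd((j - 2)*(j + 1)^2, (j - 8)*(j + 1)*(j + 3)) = j + 1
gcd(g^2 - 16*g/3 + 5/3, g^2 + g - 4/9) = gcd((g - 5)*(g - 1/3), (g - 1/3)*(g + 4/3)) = g - 1/3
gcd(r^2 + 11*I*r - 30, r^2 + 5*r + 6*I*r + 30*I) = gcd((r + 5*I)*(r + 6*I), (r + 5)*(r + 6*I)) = r + 6*I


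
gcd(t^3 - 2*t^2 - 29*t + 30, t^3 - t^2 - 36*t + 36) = t^2 - 7*t + 6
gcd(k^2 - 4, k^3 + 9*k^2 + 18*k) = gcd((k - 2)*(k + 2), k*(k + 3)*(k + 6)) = 1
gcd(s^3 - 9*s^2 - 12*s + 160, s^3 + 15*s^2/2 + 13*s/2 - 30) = s + 4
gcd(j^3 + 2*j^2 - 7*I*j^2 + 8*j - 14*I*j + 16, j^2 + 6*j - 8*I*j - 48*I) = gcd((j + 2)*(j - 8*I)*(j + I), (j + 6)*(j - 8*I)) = j - 8*I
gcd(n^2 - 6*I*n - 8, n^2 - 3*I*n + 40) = 1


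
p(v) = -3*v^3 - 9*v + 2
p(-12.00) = 5294.00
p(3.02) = -107.81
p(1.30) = -16.29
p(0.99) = -9.82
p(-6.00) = 704.00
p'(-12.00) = -1305.00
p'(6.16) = -350.51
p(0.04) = 1.64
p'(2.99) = -89.46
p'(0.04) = -9.01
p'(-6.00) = -333.00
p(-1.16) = 17.12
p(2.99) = -105.10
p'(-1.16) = -21.11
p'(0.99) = -17.82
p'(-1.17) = -21.32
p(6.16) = -754.67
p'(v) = -9*v^2 - 9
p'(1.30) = -24.21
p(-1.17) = 17.33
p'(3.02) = -91.08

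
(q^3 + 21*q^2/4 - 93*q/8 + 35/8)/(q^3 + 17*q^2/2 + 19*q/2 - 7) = (q - 5/4)/(q + 2)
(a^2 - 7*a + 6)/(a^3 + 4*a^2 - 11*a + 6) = (a - 6)/(a^2 + 5*a - 6)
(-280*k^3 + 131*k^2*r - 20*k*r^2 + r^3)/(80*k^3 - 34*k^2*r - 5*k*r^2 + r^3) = (35*k^2 - 12*k*r + r^2)/(-10*k^2 + 3*k*r + r^2)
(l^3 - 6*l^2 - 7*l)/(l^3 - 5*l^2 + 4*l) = (l^2 - 6*l - 7)/(l^2 - 5*l + 4)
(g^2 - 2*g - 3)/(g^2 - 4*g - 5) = (g - 3)/(g - 5)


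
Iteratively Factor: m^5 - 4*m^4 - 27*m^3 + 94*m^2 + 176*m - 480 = (m + 4)*(m^4 - 8*m^3 + 5*m^2 + 74*m - 120) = (m - 4)*(m + 4)*(m^3 - 4*m^2 - 11*m + 30) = (m - 4)*(m - 2)*(m + 4)*(m^2 - 2*m - 15) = (m - 5)*(m - 4)*(m - 2)*(m + 4)*(m + 3)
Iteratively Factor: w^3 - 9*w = (w - 3)*(w^2 + 3*w) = w*(w - 3)*(w + 3)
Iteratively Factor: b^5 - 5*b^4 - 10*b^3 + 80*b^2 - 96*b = (b - 4)*(b^4 - b^3 - 14*b^2 + 24*b) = (b - 4)*(b - 2)*(b^3 + b^2 - 12*b) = b*(b - 4)*(b - 2)*(b^2 + b - 12) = b*(b - 4)*(b - 3)*(b - 2)*(b + 4)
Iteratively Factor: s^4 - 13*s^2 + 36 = (s - 3)*(s^3 + 3*s^2 - 4*s - 12) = (s - 3)*(s + 3)*(s^2 - 4) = (s - 3)*(s - 2)*(s + 3)*(s + 2)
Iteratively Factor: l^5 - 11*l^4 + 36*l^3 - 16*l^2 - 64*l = (l - 4)*(l^4 - 7*l^3 + 8*l^2 + 16*l) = (l - 4)^2*(l^3 - 3*l^2 - 4*l) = (l - 4)^3*(l^2 + l) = (l - 4)^3*(l + 1)*(l)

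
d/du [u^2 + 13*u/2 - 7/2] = 2*u + 13/2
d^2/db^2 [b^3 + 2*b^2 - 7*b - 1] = 6*b + 4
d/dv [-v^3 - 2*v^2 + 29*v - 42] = -3*v^2 - 4*v + 29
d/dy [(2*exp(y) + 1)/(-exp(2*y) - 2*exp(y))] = 2*(exp(2*y) + exp(y) + 1)*exp(-y)/(exp(2*y) + 4*exp(y) + 4)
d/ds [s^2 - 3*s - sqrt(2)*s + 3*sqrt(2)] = 2*s - 3 - sqrt(2)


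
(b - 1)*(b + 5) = b^2 + 4*b - 5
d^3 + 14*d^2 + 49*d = d*(d + 7)^2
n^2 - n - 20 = (n - 5)*(n + 4)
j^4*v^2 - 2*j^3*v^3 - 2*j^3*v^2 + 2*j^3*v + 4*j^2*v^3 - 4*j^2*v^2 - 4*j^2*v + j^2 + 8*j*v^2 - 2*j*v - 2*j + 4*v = (j - 2)*(j - 2*v)*(j*v + 1)^2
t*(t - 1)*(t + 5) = t^3 + 4*t^2 - 5*t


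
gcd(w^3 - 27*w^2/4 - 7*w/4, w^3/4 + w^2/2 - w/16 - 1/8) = 1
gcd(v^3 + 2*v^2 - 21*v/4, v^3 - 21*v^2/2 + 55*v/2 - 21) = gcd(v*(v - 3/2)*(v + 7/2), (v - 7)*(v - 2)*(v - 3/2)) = v - 3/2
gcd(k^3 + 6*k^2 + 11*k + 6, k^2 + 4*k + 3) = k^2 + 4*k + 3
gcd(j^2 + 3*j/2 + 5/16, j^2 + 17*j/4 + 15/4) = j + 5/4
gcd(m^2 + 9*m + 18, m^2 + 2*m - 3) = m + 3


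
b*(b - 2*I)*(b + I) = b^3 - I*b^2 + 2*b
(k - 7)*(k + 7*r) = k^2 + 7*k*r - 7*k - 49*r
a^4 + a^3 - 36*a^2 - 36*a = a*(a - 6)*(a + 1)*(a + 6)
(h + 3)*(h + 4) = h^2 + 7*h + 12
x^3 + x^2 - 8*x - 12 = (x - 3)*(x + 2)^2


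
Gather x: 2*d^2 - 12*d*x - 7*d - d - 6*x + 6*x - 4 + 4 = 2*d^2 - 12*d*x - 8*d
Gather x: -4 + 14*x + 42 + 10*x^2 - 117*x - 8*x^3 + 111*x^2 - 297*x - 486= -8*x^3 + 121*x^2 - 400*x - 448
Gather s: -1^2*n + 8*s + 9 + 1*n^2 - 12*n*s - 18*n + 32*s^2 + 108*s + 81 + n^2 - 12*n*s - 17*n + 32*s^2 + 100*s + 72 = 2*n^2 - 36*n + 64*s^2 + s*(216 - 24*n) + 162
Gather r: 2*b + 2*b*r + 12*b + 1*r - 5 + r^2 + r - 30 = 14*b + r^2 + r*(2*b + 2) - 35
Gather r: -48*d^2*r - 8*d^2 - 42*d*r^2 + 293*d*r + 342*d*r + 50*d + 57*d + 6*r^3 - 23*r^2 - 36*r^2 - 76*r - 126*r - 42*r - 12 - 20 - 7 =-8*d^2 + 107*d + 6*r^3 + r^2*(-42*d - 59) + r*(-48*d^2 + 635*d - 244) - 39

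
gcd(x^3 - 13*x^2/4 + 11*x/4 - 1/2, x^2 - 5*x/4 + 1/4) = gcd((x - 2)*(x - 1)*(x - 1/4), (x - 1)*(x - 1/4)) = x^2 - 5*x/4 + 1/4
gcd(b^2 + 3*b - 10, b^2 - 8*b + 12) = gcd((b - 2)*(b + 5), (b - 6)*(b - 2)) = b - 2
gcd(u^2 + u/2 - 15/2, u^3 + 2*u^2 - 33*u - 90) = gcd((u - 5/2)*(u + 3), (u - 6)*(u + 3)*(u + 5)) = u + 3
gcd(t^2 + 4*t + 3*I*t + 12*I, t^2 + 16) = 1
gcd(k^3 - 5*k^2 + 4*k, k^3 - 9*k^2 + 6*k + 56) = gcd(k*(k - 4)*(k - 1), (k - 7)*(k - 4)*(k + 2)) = k - 4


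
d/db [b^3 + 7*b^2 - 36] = b*(3*b + 14)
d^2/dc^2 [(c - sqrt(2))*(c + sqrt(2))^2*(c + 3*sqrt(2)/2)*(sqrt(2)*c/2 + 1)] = 10*sqrt(2)*c^3 + 42*c^2 + 18*sqrt(2)*c - 8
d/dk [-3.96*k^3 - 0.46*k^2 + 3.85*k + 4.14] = -11.88*k^2 - 0.92*k + 3.85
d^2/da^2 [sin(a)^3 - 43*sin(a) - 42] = (49 - 9*sin(a)^2)*sin(a)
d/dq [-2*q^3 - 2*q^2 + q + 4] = -6*q^2 - 4*q + 1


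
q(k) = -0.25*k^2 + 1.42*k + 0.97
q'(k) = 1.42 - 0.5*k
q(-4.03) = -8.81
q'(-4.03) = 3.44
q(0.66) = 1.80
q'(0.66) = 1.09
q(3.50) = 2.88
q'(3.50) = -0.33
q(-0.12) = 0.80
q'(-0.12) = 1.48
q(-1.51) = -1.74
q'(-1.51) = 2.18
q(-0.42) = 0.33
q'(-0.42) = 1.63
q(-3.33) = -6.53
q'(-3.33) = 3.08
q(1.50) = 2.54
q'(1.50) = 0.67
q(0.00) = 0.97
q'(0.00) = 1.42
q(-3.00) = -5.54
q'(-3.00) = 2.92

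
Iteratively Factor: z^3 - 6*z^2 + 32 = (z - 4)*(z^2 - 2*z - 8) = (z - 4)^2*(z + 2)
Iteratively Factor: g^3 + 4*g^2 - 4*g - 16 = (g + 2)*(g^2 + 2*g - 8) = (g + 2)*(g + 4)*(g - 2)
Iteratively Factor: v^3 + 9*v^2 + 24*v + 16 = (v + 4)*(v^2 + 5*v + 4) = (v + 1)*(v + 4)*(v + 4)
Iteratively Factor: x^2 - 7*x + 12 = (x - 4)*(x - 3)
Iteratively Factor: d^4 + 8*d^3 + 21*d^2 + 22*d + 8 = (d + 1)*(d^3 + 7*d^2 + 14*d + 8) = (d + 1)^2*(d^2 + 6*d + 8) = (d + 1)^2*(d + 2)*(d + 4)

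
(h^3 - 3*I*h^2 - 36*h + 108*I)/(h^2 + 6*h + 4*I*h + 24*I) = (h^2 - 3*h*(2 + I) + 18*I)/(h + 4*I)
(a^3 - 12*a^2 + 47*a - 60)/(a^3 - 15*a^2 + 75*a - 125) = (a^2 - 7*a + 12)/(a^2 - 10*a + 25)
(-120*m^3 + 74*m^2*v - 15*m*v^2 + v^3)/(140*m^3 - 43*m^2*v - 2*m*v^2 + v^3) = (-6*m + v)/(7*m + v)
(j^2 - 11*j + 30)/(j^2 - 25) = (j - 6)/(j + 5)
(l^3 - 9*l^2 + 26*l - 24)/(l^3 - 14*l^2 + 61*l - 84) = (l - 2)/(l - 7)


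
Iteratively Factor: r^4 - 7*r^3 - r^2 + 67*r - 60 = (r - 5)*(r^3 - 2*r^2 - 11*r + 12) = (r - 5)*(r - 1)*(r^2 - r - 12) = (r - 5)*(r - 1)*(r + 3)*(r - 4)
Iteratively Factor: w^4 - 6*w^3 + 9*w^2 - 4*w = (w)*(w^3 - 6*w^2 + 9*w - 4) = w*(w - 1)*(w^2 - 5*w + 4) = w*(w - 4)*(w - 1)*(w - 1)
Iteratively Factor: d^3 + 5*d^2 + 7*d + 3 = (d + 3)*(d^2 + 2*d + 1) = (d + 1)*(d + 3)*(d + 1)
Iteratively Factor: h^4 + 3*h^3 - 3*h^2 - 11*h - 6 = (h + 1)*(h^3 + 2*h^2 - 5*h - 6) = (h + 1)*(h + 3)*(h^2 - h - 2) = (h + 1)^2*(h + 3)*(h - 2)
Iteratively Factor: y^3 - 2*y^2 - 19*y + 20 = (y + 4)*(y^2 - 6*y + 5) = (y - 5)*(y + 4)*(y - 1)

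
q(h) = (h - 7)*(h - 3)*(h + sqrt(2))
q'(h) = (h - 7)*(h - 3) + (h - 7)*(h + sqrt(2)) + (h - 3)*(h + sqrt(2))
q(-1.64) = -9.05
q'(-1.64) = 43.09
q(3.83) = -13.80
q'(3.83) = -14.90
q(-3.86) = -182.21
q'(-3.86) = 117.84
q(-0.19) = 28.08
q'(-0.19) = 10.23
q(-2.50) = -56.73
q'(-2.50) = 68.54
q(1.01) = 28.90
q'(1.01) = -7.43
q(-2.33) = -45.54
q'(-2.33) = 63.15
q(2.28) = 12.55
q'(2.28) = -16.70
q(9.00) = 124.97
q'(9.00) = 95.31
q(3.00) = 0.00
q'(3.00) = -17.66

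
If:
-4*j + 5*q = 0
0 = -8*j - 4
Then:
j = -1/2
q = -2/5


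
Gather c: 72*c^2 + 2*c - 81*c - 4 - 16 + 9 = 72*c^2 - 79*c - 11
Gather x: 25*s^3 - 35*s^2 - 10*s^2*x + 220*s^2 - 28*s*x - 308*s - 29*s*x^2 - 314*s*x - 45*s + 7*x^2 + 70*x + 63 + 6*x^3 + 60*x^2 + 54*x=25*s^3 + 185*s^2 - 353*s + 6*x^3 + x^2*(67 - 29*s) + x*(-10*s^2 - 342*s + 124) + 63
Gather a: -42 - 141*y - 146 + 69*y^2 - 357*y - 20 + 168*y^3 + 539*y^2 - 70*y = 168*y^3 + 608*y^2 - 568*y - 208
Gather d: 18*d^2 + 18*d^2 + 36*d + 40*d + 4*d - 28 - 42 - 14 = 36*d^2 + 80*d - 84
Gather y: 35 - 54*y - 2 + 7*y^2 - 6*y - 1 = 7*y^2 - 60*y + 32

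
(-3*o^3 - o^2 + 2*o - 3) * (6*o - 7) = -18*o^4 + 15*o^3 + 19*o^2 - 32*o + 21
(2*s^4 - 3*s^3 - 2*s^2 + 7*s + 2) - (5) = 2*s^4 - 3*s^3 - 2*s^2 + 7*s - 3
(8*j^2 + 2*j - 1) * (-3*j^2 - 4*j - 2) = -24*j^4 - 38*j^3 - 21*j^2 + 2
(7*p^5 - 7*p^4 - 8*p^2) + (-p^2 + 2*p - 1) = 7*p^5 - 7*p^4 - 9*p^2 + 2*p - 1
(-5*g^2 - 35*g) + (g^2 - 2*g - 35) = -4*g^2 - 37*g - 35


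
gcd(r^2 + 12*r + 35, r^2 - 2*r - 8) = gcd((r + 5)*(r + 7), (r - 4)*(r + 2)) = 1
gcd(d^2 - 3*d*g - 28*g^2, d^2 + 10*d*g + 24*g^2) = d + 4*g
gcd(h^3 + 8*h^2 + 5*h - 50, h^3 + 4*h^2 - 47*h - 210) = h + 5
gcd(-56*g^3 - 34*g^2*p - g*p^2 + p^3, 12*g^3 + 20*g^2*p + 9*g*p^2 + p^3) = 2*g + p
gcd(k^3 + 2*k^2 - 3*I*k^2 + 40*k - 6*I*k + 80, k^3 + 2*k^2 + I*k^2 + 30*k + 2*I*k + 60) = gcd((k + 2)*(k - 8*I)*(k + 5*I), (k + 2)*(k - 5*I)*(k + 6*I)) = k + 2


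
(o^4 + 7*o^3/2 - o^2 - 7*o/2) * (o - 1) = o^5 + 5*o^4/2 - 9*o^3/2 - 5*o^2/2 + 7*o/2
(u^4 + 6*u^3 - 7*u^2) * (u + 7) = u^5 + 13*u^4 + 35*u^3 - 49*u^2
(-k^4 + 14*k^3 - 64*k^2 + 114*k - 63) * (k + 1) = -k^5 + 13*k^4 - 50*k^3 + 50*k^2 + 51*k - 63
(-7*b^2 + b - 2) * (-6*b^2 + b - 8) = 42*b^4 - 13*b^3 + 69*b^2 - 10*b + 16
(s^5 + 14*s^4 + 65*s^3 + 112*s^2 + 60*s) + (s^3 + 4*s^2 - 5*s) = s^5 + 14*s^4 + 66*s^3 + 116*s^2 + 55*s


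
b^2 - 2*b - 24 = (b - 6)*(b + 4)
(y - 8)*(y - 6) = y^2 - 14*y + 48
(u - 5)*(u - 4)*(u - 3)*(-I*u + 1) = -I*u^4 + u^3 + 12*I*u^3 - 12*u^2 - 47*I*u^2 + 47*u + 60*I*u - 60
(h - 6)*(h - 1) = h^2 - 7*h + 6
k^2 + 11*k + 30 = (k + 5)*(k + 6)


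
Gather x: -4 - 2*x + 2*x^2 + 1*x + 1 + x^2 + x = 3*x^2 - 3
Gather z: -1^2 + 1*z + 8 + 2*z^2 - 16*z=2*z^2 - 15*z + 7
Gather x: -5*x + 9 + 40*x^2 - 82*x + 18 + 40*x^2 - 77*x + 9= 80*x^2 - 164*x + 36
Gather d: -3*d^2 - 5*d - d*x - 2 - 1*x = -3*d^2 + d*(-x - 5) - x - 2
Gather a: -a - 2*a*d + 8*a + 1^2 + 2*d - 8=a*(7 - 2*d) + 2*d - 7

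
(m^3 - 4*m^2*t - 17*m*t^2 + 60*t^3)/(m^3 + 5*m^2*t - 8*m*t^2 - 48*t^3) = (m - 5*t)/(m + 4*t)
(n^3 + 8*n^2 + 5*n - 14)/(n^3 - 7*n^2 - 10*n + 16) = (n + 7)/(n - 8)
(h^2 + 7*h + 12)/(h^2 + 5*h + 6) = (h + 4)/(h + 2)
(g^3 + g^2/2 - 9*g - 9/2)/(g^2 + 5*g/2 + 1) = (g^2 - 9)/(g + 2)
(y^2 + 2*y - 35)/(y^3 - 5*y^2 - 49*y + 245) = 1/(y - 7)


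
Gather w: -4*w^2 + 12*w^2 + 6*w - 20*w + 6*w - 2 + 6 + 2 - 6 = 8*w^2 - 8*w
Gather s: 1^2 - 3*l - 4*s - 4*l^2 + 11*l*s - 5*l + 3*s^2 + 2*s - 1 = -4*l^2 - 8*l + 3*s^2 + s*(11*l - 2)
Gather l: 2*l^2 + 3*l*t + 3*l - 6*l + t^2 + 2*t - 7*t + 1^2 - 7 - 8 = 2*l^2 + l*(3*t - 3) + t^2 - 5*t - 14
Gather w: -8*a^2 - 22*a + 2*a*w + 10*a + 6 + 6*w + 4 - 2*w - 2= -8*a^2 - 12*a + w*(2*a + 4) + 8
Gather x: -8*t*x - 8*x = x*(-8*t - 8)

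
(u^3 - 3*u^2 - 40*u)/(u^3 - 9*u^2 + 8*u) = (u + 5)/(u - 1)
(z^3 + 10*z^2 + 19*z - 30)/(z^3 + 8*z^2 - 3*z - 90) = (z - 1)/(z - 3)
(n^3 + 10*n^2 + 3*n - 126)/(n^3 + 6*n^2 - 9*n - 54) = (n + 7)/(n + 3)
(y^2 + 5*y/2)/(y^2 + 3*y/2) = (2*y + 5)/(2*y + 3)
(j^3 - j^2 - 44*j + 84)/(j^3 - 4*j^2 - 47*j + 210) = (j - 2)/(j - 5)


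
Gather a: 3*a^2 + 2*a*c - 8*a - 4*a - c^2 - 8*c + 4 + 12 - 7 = 3*a^2 + a*(2*c - 12) - c^2 - 8*c + 9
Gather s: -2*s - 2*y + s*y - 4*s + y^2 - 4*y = s*(y - 6) + y^2 - 6*y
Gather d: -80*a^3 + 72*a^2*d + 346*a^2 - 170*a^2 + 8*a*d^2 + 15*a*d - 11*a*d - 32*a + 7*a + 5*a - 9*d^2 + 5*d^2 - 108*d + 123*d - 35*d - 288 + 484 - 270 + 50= -80*a^3 + 176*a^2 - 20*a + d^2*(8*a - 4) + d*(72*a^2 + 4*a - 20) - 24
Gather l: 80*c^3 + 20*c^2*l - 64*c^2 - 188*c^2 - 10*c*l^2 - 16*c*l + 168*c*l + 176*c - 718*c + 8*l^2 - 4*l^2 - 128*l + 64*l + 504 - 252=80*c^3 - 252*c^2 - 542*c + l^2*(4 - 10*c) + l*(20*c^2 + 152*c - 64) + 252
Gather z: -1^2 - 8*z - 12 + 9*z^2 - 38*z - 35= 9*z^2 - 46*z - 48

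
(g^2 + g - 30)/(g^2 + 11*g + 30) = (g - 5)/(g + 5)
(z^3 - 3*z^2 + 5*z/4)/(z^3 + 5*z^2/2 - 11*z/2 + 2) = z*(2*z - 5)/(2*(z^2 + 3*z - 4))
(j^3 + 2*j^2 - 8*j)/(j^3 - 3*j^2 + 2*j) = (j + 4)/(j - 1)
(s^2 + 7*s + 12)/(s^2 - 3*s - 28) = (s + 3)/(s - 7)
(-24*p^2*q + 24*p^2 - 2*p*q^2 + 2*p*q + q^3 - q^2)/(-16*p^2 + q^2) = (6*p*q - 6*p - q^2 + q)/(4*p - q)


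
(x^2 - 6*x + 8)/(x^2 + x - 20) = (x - 2)/(x + 5)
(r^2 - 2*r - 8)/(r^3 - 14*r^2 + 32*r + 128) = (r - 4)/(r^2 - 16*r + 64)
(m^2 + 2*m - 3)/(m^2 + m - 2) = (m + 3)/(m + 2)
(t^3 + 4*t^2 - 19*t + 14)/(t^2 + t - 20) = (t^3 + 4*t^2 - 19*t + 14)/(t^2 + t - 20)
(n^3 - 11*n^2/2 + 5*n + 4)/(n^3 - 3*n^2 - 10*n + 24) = (n + 1/2)/(n + 3)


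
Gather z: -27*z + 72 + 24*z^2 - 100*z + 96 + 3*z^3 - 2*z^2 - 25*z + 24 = 3*z^3 + 22*z^2 - 152*z + 192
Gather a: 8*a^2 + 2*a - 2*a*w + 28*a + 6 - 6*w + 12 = 8*a^2 + a*(30 - 2*w) - 6*w + 18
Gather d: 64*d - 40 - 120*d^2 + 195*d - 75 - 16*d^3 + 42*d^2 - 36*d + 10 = -16*d^3 - 78*d^2 + 223*d - 105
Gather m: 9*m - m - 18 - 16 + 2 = 8*m - 32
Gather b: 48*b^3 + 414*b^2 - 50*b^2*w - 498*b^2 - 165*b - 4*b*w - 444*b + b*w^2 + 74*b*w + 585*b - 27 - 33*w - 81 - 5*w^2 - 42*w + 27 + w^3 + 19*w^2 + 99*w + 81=48*b^3 + b^2*(-50*w - 84) + b*(w^2 + 70*w - 24) + w^3 + 14*w^2 + 24*w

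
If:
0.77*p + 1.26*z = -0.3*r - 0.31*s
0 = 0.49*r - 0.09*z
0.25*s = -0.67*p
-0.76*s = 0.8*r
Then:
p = 0.00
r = 0.00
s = 0.00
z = 0.00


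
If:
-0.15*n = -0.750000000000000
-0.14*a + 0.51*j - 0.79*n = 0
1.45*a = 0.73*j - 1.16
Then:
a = 3.60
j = 8.73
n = 5.00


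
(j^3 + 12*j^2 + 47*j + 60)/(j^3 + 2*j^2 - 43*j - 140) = (j + 3)/(j - 7)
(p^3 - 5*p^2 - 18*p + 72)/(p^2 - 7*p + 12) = (p^2 - 2*p - 24)/(p - 4)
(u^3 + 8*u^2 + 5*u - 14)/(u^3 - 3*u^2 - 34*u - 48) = (u^2 + 6*u - 7)/(u^2 - 5*u - 24)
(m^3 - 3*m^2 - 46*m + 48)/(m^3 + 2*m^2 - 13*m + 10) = (m^2 - 2*m - 48)/(m^2 + 3*m - 10)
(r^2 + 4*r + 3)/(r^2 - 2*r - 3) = (r + 3)/(r - 3)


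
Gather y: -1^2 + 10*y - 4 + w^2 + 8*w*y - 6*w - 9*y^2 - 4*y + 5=w^2 - 6*w - 9*y^2 + y*(8*w + 6)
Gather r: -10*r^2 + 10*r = -10*r^2 + 10*r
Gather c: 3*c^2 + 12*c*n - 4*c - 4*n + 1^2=3*c^2 + c*(12*n - 4) - 4*n + 1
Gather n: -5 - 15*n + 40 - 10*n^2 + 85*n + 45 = -10*n^2 + 70*n + 80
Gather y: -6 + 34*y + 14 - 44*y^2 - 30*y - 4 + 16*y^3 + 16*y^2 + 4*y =16*y^3 - 28*y^2 + 8*y + 4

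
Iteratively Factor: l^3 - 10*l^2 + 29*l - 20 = (l - 4)*(l^2 - 6*l + 5) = (l - 4)*(l - 1)*(l - 5)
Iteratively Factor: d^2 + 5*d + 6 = (d + 2)*(d + 3)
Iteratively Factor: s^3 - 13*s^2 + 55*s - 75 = (s - 3)*(s^2 - 10*s + 25) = (s - 5)*(s - 3)*(s - 5)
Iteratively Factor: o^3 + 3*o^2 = (o)*(o^2 + 3*o) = o*(o + 3)*(o)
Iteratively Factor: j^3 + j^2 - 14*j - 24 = (j + 2)*(j^2 - j - 12) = (j + 2)*(j + 3)*(j - 4)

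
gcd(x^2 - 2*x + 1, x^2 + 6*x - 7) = x - 1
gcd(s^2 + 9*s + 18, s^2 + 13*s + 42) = s + 6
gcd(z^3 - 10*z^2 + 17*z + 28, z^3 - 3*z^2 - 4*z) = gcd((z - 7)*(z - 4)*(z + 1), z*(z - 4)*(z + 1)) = z^2 - 3*z - 4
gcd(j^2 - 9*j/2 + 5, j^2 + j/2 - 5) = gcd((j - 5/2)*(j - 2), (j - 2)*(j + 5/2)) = j - 2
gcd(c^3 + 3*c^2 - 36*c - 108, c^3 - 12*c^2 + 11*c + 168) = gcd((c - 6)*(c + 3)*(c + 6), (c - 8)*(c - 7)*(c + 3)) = c + 3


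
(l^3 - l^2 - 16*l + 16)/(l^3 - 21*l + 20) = (l + 4)/(l + 5)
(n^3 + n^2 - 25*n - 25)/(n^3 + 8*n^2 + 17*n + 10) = (n - 5)/(n + 2)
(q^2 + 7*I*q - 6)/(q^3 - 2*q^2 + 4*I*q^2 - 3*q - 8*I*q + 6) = (q + 6*I)/(q^2 + q*(-2 + 3*I) - 6*I)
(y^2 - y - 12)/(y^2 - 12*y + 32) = (y + 3)/(y - 8)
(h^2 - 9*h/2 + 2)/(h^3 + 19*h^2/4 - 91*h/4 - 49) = 2*(2*h - 1)/(4*h^2 + 35*h + 49)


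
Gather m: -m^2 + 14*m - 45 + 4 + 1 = -m^2 + 14*m - 40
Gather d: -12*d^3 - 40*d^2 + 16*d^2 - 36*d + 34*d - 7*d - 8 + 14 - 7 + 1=-12*d^3 - 24*d^2 - 9*d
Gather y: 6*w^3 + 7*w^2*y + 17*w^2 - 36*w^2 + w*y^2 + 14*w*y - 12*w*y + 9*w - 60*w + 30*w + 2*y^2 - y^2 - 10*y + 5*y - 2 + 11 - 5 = 6*w^3 - 19*w^2 - 21*w + y^2*(w + 1) + y*(7*w^2 + 2*w - 5) + 4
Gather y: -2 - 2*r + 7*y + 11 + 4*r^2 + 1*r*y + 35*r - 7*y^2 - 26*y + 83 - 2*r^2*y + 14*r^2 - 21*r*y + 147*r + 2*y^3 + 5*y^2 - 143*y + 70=18*r^2 + 180*r + 2*y^3 - 2*y^2 + y*(-2*r^2 - 20*r - 162) + 162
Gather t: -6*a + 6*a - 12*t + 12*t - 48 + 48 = 0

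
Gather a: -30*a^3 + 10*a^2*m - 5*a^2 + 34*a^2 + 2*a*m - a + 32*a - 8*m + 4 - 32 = -30*a^3 + a^2*(10*m + 29) + a*(2*m + 31) - 8*m - 28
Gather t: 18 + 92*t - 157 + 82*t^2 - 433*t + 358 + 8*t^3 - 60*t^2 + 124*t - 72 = 8*t^3 + 22*t^2 - 217*t + 147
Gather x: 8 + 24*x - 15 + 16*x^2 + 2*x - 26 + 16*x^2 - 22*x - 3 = 32*x^2 + 4*x - 36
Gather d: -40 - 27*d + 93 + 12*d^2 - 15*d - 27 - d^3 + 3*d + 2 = -d^3 + 12*d^2 - 39*d + 28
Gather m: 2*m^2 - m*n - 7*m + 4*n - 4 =2*m^2 + m*(-n - 7) + 4*n - 4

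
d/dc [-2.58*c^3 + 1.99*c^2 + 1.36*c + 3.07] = -7.74*c^2 + 3.98*c + 1.36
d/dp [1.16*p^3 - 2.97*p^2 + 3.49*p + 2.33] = 3.48*p^2 - 5.94*p + 3.49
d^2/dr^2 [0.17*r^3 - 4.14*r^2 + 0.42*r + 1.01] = 1.02*r - 8.28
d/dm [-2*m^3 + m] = 1 - 6*m^2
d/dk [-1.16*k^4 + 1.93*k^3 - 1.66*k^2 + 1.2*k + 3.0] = -4.64*k^3 + 5.79*k^2 - 3.32*k + 1.2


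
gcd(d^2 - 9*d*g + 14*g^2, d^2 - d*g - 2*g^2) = d - 2*g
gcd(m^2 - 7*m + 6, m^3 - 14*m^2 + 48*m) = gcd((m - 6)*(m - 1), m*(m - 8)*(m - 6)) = m - 6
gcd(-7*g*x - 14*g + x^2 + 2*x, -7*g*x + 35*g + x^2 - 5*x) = -7*g + x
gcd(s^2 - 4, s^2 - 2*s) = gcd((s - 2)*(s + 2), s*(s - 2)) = s - 2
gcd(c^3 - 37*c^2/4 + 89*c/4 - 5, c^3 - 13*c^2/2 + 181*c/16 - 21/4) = c - 4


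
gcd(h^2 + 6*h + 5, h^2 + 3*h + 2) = h + 1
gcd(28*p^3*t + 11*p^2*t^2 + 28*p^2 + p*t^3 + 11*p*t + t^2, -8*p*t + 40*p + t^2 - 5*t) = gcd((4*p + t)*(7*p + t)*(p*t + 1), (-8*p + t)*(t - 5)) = 1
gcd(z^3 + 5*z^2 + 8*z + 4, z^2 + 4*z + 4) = z^2 + 4*z + 4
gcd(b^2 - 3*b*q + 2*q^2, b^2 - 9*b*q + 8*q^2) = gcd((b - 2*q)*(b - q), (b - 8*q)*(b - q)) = -b + q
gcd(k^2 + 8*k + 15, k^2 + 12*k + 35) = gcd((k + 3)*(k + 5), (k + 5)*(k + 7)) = k + 5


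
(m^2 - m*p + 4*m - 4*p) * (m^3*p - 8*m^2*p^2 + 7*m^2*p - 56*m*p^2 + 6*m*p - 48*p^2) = m^5*p - 9*m^4*p^2 + 11*m^4*p + 8*m^3*p^3 - 99*m^3*p^2 + 34*m^3*p + 88*m^2*p^3 - 306*m^2*p^2 + 24*m^2*p + 272*m*p^3 - 216*m*p^2 + 192*p^3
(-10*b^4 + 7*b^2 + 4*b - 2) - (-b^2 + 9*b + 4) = -10*b^4 + 8*b^2 - 5*b - 6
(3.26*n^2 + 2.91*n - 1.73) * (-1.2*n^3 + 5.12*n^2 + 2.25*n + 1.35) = -3.912*n^5 + 13.1992*n^4 + 24.3102*n^3 + 2.0909*n^2 + 0.0360000000000005*n - 2.3355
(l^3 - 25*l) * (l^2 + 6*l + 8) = l^5 + 6*l^4 - 17*l^3 - 150*l^2 - 200*l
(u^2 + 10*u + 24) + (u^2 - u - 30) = 2*u^2 + 9*u - 6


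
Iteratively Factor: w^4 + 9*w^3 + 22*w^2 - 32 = (w + 2)*(w^3 + 7*w^2 + 8*w - 16) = (w + 2)*(w + 4)*(w^2 + 3*w - 4) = (w + 2)*(w + 4)^2*(w - 1)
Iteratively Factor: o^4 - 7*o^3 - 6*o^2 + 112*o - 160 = (o - 2)*(o^3 - 5*o^2 - 16*o + 80) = (o - 2)*(o + 4)*(o^2 - 9*o + 20) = (o - 4)*(o - 2)*(o + 4)*(o - 5)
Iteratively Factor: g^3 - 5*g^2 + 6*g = (g - 3)*(g^2 - 2*g) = g*(g - 3)*(g - 2)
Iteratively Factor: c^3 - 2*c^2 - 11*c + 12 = (c + 3)*(c^2 - 5*c + 4) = (c - 4)*(c + 3)*(c - 1)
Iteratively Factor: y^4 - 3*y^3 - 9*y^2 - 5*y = (y + 1)*(y^3 - 4*y^2 - 5*y) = (y + 1)^2*(y^2 - 5*y) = (y - 5)*(y + 1)^2*(y)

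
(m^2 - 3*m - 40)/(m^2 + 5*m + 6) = (m^2 - 3*m - 40)/(m^2 + 5*m + 6)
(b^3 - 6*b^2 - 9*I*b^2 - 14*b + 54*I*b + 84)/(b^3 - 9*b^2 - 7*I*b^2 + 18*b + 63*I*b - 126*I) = (b - 2*I)/(b - 3)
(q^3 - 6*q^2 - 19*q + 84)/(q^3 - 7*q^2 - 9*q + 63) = (q + 4)/(q + 3)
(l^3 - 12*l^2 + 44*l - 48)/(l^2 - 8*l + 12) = l - 4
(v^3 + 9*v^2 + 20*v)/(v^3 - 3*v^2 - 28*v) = (v + 5)/(v - 7)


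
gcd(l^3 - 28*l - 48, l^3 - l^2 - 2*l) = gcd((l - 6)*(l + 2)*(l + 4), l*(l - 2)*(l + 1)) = 1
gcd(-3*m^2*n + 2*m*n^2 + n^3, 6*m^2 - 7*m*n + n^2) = m - n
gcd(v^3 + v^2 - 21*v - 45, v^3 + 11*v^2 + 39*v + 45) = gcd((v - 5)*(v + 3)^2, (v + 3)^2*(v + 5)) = v^2 + 6*v + 9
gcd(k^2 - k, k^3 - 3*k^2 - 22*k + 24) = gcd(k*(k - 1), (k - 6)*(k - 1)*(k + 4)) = k - 1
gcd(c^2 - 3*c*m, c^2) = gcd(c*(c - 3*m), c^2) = c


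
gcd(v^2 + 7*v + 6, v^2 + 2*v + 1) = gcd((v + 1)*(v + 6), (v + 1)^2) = v + 1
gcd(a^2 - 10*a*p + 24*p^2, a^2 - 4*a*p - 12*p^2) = -a + 6*p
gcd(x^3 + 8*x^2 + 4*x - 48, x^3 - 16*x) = x + 4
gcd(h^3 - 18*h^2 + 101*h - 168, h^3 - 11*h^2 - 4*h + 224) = h^2 - 15*h + 56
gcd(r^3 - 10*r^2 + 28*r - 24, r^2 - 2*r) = r - 2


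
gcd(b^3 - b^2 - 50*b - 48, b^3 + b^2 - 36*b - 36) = b^2 + 7*b + 6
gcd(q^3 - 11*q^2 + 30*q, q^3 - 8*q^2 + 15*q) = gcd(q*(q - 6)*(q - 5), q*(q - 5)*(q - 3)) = q^2 - 5*q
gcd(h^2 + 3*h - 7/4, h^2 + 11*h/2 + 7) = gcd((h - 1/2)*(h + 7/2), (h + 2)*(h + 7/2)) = h + 7/2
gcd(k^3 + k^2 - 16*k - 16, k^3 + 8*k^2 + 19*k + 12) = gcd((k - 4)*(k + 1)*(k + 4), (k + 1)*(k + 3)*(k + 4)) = k^2 + 5*k + 4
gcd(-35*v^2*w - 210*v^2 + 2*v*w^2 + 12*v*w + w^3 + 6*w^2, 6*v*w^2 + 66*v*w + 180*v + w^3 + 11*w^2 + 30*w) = w + 6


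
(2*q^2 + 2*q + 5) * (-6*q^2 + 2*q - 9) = -12*q^4 - 8*q^3 - 44*q^2 - 8*q - 45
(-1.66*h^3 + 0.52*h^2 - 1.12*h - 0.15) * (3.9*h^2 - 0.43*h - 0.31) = -6.474*h^5 + 2.7418*h^4 - 4.077*h^3 - 0.2646*h^2 + 0.4117*h + 0.0465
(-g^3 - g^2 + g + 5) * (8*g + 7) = -8*g^4 - 15*g^3 + g^2 + 47*g + 35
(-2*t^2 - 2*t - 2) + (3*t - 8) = -2*t^2 + t - 10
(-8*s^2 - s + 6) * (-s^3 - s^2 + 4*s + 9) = 8*s^5 + 9*s^4 - 37*s^3 - 82*s^2 + 15*s + 54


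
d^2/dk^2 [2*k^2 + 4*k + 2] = 4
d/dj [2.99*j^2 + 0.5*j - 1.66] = 5.98*j + 0.5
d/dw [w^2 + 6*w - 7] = 2*w + 6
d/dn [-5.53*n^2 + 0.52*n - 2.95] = 0.52 - 11.06*n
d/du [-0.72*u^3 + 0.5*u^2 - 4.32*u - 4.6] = -2.16*u^2 + 1.0*u - 4.32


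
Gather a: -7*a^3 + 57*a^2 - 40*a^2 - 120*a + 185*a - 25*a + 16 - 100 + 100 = -7*a^3 + 17*a^2 + 40*a + 16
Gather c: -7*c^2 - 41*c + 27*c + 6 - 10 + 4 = -7*c^2 - 14*c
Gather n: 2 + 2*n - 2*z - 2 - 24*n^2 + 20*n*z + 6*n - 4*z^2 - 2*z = -24*n^2 + n*(20*z + 8) - 4*z^2 - 4*z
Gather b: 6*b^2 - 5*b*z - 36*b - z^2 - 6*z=6*b^2 + b*(-5*z - 36) - z^2 - 6*z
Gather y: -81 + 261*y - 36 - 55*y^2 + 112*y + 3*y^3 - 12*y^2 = 3*y^3 - 67*y^2 + 373*y - 117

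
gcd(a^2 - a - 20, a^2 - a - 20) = a^2 - a - 20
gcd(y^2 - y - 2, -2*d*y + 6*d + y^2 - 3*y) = 1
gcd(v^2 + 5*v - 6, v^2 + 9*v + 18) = v + 6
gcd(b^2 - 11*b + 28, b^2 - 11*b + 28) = b^2 - 11*b + 28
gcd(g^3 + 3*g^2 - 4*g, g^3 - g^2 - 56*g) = g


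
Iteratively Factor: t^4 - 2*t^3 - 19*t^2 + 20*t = (t - 1)*(t^3 - t^2 - 20*t) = (t - 1)*(t + 4)*(t^2 - 5*t) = t*(t - 1)*(t + 4)*(t - 5)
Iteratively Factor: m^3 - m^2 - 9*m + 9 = (m + 3)*(m^2 - 4*m + 3) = (m - 1)*(m + 3)*(m - 3)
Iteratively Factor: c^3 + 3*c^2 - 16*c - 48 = (c - 4)*(c^2 + 7*c + 12) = (c - 4)*(c + 3)*(c + 4)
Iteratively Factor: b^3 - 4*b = (b)*(b^2 - 4) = b*(b - 2)*(b + 2)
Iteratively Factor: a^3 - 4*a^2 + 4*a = (a)*(a^2 - 4*a + 4) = a*(a - 2)*(a - 2)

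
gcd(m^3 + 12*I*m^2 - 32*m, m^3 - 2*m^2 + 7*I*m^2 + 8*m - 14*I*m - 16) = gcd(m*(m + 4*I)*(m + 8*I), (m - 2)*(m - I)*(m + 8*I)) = m + 8*I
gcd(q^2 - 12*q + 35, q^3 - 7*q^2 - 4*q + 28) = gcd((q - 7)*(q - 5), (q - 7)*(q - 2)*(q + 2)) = q - 7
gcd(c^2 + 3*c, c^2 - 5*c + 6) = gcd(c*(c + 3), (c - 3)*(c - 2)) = 1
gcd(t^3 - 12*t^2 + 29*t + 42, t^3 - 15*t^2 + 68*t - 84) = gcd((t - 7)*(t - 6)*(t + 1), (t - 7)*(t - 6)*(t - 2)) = t^2 - 13*t + 42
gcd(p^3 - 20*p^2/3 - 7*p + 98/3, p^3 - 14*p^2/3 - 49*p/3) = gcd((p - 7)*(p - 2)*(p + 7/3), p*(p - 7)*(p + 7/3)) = p^2 - 14*p/3 - 49/3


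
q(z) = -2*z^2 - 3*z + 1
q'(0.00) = -3.00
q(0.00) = 1.00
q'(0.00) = -3.00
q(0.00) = 1.00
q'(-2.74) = 7.96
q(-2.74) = -5.80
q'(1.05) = -7.20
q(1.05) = -4.36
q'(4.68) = -21.72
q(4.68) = -56.84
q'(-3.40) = 10.60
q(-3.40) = -11.92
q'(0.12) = -3.48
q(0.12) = 0.61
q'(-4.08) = 13.32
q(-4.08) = -20.05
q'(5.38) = -24.52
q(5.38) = -73.03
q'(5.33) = -24.32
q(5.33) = -71.81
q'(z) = -4*z - 3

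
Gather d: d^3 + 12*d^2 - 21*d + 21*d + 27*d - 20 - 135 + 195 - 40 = d^3 + 12*d^2 + 27*d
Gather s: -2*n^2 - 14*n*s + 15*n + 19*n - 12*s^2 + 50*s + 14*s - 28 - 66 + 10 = -2*n^2 + 34*n - 12*s^2 + s*(64 - 14*n) - 84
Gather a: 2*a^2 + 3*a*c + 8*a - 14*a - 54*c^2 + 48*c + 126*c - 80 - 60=2*a^2 + a*(3*c - 6) - 54*c^2 + 174*c - 140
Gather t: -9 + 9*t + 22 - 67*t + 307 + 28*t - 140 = 180 - 30*t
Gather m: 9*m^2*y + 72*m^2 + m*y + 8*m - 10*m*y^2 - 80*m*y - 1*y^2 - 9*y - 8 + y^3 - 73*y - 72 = m^2*(9*y + 72) + m*(-10*y^2 - 79*y + 8) + y^3 - y^2 - 82*y - 80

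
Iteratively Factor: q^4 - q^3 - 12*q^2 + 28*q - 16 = (q - 2)*(q^3 + q^2 - 10*q + 8) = (q - 2)*(q + 4)*(q^2 - 3*q + 2) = (q - 2)*(q - 1)*(q + 4)*(q - 2)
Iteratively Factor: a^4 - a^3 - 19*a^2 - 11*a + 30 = (a + 3)*(a^3 - 4*a^2 - 7*a + 10) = (a + 2)*(a + 3)*(a^2 - 6*a + 5) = (a - 1)*(a + 2)*(a + 3)*(a - 5)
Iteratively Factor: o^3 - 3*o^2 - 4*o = (o - 4)*(o^2 + o) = (o - 4)*(o + 1)*(o)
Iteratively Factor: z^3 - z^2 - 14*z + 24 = (z - 2)*(z^2 + z - 12) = (z - 3)*(z - 2)*(z + 4)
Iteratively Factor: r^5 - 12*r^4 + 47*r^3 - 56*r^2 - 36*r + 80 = (r - 2)*(r^4 - 10*r^3 + 27*r^2 - 2*r - 40) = (r - 4)*(r - 2)*(r^3 - 6*r^2 + 3*r + 10) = (r - 5)*(r - 4)*(r - 2)*(r^2 - r - 2) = (r - 5)*(r - 4)*(r - 2)*(r + 1)*(r - 2)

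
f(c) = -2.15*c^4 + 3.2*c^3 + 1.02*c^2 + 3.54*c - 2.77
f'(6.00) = -1496.22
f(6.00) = -2040.01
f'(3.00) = -136.14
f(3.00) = -70.72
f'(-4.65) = 1066.31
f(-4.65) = -1324.11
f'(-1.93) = 97.19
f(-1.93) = -58.64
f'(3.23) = -179.52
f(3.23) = -106.88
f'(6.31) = -1762.01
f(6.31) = -2544.30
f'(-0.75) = 11.04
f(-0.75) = -6.88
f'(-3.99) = 694.52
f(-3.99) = -748.84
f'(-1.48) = 49.43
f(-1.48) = -26.46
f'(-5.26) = 1509.99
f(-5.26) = -2104.69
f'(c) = -8.6*c^3 + 9.6*c^2 + 2.04*c + 3.54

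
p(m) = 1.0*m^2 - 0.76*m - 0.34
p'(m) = 2.0*m - 0.76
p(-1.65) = 3.64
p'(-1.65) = -4.06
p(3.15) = 7.19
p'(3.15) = 5.54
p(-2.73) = 9.19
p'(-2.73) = -6.22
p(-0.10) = -0.25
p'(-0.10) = -0.96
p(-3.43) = 14.03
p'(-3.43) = -7.62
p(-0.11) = -0.24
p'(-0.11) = -0.98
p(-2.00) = 5.18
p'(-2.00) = -4.76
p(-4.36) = 21.98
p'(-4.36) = -9.48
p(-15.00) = 236.06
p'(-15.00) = -30.76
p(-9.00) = 87.50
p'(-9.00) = -18.76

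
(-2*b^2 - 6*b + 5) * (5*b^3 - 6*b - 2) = -10*b^5 - 30*b^4 + 37*b^3 + 40*b^2 - 18*b - 10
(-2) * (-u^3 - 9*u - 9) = 2*u^3 + 18*u + 18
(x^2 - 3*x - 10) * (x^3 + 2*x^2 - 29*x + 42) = x^5 - x^4 - 45*x^3 + 109*x^2 + 164*x - 420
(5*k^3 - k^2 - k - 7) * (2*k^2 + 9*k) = 10*k^5 + 43*k^4 - 11*k^3 - 23*k^2 - 63*k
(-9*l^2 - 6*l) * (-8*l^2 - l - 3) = 72*l^4 + 57*l^3 + 33*l^2 + 18*l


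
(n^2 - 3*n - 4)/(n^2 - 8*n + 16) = (n + 1)/(n - 4)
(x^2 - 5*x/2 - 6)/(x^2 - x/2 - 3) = (x - 4)/(x - 2)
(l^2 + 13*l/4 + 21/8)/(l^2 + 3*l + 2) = (8*l^2 + 26*l + 21)/(8*(l^2 + 3*l + 2))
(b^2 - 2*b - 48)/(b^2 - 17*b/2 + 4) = 2*(b + 6)/(2*b - 1)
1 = 1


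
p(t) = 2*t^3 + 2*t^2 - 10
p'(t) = 6*t^2 + 4*t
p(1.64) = 4.20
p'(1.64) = 22.70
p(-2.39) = -25.88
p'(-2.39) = 24.71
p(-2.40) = -26.13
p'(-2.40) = 24.96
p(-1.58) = -12.90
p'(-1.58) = 8.66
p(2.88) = 54.36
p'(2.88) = 61.29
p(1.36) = -1.27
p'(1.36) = 16.54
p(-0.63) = -9.71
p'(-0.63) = -0.14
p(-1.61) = -13.16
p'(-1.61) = 9.11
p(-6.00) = -370.00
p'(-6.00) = 192.00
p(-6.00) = -370.00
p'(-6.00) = 192.00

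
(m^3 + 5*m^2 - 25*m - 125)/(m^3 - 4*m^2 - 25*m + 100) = (m + 5)/(m - 4)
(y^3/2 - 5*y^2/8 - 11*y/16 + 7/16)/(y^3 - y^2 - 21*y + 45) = (8*y^3 - 10*y^2 - 11*y + 7)/(16*(y^3 - y^2 - 21*y + 45))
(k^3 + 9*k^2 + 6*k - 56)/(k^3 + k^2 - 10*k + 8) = (k + 7)/(k - 1)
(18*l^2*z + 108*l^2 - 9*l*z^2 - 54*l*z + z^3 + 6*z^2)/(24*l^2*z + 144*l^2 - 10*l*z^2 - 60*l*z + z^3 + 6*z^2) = (-3*l + z)/(-4*l + z)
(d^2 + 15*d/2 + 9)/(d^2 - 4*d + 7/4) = 2*(2*d^2 + 15*d + 18)/(4*d^2 - 16*d + 7)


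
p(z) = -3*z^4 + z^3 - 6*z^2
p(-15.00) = -156600.00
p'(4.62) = -1174.74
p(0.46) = -1.31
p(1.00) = -8.00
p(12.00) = -61344.00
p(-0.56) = -2.35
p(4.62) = -1396.21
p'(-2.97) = 376.48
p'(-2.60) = 262.39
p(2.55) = -149.28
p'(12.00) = -20448.00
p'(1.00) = -21.00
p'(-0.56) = 9.77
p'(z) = -12*z^3 + 3*z^2 - 12*z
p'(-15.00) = 41355.00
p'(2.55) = -210.07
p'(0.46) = -6.05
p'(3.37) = -465.64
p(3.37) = -416.81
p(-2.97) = -312.55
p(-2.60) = -195.23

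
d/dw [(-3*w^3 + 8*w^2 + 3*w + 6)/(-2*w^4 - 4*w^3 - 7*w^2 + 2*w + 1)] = (-6*w^6 + 32*w^5 + 71*w^4 + 60*w^3 + 100*w^2 + 100*w - 9)/(4*w^8 + 16*w^7 + 44*w^6 + 48*w^5 + 29*w^4 - 36*w^3 - 10*w^2 + 4*w + 1)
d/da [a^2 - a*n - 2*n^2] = 2*a - n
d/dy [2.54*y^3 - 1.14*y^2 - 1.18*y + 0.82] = 7.62*y^2 - 2.28*y - 1.18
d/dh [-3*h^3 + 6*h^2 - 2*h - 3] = -9*h^2 + 12*h - 2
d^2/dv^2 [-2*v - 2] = 0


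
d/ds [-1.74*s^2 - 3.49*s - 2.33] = -3.48*s - 3.49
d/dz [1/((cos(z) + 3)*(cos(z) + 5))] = 2*(cos(z) + 4)*sin(z)/((cos(z) + 3)^2*(cos(z) + 5)^2)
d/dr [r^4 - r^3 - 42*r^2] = r*(4*r^2 - 3*r - 84)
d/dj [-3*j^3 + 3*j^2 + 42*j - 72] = -9*j^2 + 6*j + 42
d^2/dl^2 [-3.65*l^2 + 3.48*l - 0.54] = -7.30000000000000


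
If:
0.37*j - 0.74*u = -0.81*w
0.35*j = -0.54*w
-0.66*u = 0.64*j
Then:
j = 0.00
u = 0.00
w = 0.00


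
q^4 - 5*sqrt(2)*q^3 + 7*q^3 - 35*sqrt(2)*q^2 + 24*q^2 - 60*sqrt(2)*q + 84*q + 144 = (q + 3)*(q + 4)*(q - 3*sqrt(2))*(q - 2*sqrt(2))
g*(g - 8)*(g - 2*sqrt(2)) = g^3 - 8*g^2 - 2*sqrt(2)*g^2 + 16*sqrt(2)*g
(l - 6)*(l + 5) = l^2 - l - 30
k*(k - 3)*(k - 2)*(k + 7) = k^4 + 2*k^3 - 29*k^2 + 42*k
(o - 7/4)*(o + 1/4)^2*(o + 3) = o^4 + 7*o^3/4 - 73*o^2/16 - 163*o/64 - 21/64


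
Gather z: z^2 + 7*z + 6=z^2 + 7*z + 6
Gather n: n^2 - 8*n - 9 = n^2 - 8*n - 9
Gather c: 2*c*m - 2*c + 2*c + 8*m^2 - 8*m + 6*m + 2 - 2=2*c*m + 8*m^2 - 2*m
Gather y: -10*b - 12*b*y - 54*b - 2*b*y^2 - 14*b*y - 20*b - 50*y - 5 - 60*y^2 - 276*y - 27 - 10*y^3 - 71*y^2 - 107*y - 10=-84*b - 10*y^3 + y^2*(-2*b - 131) + y*(-26*b - 433) - 42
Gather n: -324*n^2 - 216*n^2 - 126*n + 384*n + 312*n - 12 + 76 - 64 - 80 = -540*n^2 + 570*n - 80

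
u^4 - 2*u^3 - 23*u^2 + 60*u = u*(u - 4)*(u - 3)*(u + 5)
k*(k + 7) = k^2 + 7*k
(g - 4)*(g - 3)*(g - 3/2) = g^3 - 17*g^2/2 + 45*g/2 - 18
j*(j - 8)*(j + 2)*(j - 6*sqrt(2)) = j^4 - 6*sqrt(2)*j^3 - 6*j^3 - 16*j^2 + 36*sqrt(2)*j^2 + 96*sqrt(2)*j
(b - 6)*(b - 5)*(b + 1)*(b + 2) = b^4 - 8*b^3 - b^2 + 68*b + 60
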